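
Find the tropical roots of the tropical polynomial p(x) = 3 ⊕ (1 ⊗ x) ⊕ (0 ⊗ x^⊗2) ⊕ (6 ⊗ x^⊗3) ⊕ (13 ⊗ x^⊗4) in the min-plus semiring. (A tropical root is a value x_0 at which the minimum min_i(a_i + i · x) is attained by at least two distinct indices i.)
Roots: {-7, -6, 1, 2}

Each tropical root is a break point of the lower envelope of the lines y = a_i + i · x (there are 5 lines, with slopes 0, 1, ..., 4). Only the lines that attain the minimum somewhere contribute to roots; other lines are dominated. Here the surviving (envelope) indices are i = 4, i = 3, i = 2, i = 1, i = 0.
Intersections between consecutive envelope lines give the roots: for adjacent envelope indices i < j the intersection is x = (a_i − a_j) / (j − i). Reading off the sorted break points: {-7, -6, 1, 2}.
Verification: at each break x_0, at least two indices attain the minimum of min_i(a_i + i · x_0).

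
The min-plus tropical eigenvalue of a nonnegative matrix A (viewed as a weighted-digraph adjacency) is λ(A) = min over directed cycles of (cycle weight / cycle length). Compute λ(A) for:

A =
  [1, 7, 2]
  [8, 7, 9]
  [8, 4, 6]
λ(A) = 1

Enumerate directed cycles and compute their means (weight / length). Sample:
  cycle 0 → 0: weight = 1, length = 1, mean = 1/1 ≈ 1.000
  cycle 1 → 1: weight = 7, length = 1, mean = 7/1 ≈ 7.000
  cycle 2 → 2: weight = 6, length = 1, mean = 6/1 ≈ 6.000
  cycle 0 → 1 → 0: weight = 15, length = 2, mean = 15/2 ≈ 7.500
  cycle 0 → 2 → 0: weight = 10, length = 2, mean = 10/2 ≈ 5.000
  cycle 1 → 0 → 1: weight = 15, length = 2, mean = 15/2 ≈ 7.500
Minimum mean = 1.000, attained e.g. along the cycle 0 → 0 with weight 1 and length 1. So λ(A) = 1/1 = 1.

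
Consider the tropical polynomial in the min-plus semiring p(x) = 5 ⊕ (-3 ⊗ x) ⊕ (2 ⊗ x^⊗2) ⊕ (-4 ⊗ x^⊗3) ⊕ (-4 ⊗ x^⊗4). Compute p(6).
p(6) = 3

A tropical monomial a ⊗ x^⊗i evaluates to a + i · x. Evaluating each term at x = 6:
  Term 0 contributes 5 + 0 · 6 = 5
  Term 1 contributes -3 + 1 · 6 = 3
  Term 2 contributes 2 + 2 · 6 = 14
  Term 3 contributes -4 + 3 · 6 = 14
  Term 4 contributes -4 + 4 · 6 = 20
p(6) = ⊕ of these = min[5, 3, 14, 14, 20] = 3.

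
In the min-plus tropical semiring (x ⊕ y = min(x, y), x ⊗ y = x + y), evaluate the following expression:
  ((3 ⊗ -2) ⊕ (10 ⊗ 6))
((3 ⊗ -2) ⊕ (10 ⊗ 6)) = 1

Expand innermost to outermost. Recall ⊕ takes the minimum of its arguments and ⊗ takes their sum. Working out the expression ((3 ⊗ -2) ⊕ (10 ⊗ 6)) gives 1.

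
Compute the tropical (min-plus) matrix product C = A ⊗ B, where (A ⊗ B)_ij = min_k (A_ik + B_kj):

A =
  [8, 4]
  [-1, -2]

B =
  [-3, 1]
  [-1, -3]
A ⊗ B =
  [3, 1]
  [-4, -5]

Apply the min-plus product entry-by-entry:
  C[0][0] = min over k of (A[0][0] + B[0][0] = 8 + -3 = 5, A[0][1] + B[1][0] = 4 + -1 = 3) = 3 (attained at k = 1)
  C[0][1] = min over k of (A[0][0] + B[0][1] = 8 + 1 = 9, A[0][1] + B[1][1] = 4 + -3 = 1) = 1 (attained at k = 1)
  C[1][0] = min over k of (A[1][0] + B[0][0] = -1 + -3 = -4, A[1][1] + B[1][0] = -2 + -1 = -3) = -4 (attained at k = 0)
  C[1][1] = min over k of (A[1][0] + B[0][1] = -1 + 1 = 0, A[1][1] + B[1][1] = -2 + -3 = -5) = -5 (attained at k = 1)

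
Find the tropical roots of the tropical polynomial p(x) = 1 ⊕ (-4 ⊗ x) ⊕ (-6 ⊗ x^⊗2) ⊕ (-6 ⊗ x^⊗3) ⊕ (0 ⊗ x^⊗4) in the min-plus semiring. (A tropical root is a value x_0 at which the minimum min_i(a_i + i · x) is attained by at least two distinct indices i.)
Roots: {-6, 0, 2, 5}

Each tropical root is a break point of the lower envelope of the lines y = a_i + i · x (there are 5 lines, with slopes 0, 1, ..., 4). Only the lines that attain the minimum somewhere contribute to roots; other lines are dominated. Here the surviving (envelope) indices are i = 4, i = 3, i = 2, i = 1, i = 0.
Intersections between consecutive envelope lines give the roots: for adjacent envelope indices i < j the intersection is x = (a_i − a_j) / (j − i). Reading off the sorted break points: {-6, 0, 2, 5}.
Verification: at each break x_0, at least two indices attain the minimum of min_i(a_i + i · x_0).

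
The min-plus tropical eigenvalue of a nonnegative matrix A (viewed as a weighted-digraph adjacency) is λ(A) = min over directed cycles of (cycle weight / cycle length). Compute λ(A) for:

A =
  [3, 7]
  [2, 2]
λ(A) = 2

Enumerate directed cycles and compute their means (weight / length). Sample:
  cycle 0 → 0: weight = 3, length = 1, mean = 3/1 ≈ 3.000
  cycle 1 → 1: weight = 2, length = 1, mean = 2/1 ≈ 2.000
  cycle 0 → 1 → 0: weight = 9, length = 2, mean = 9/2 ≈ 4.500
  cycle 1 → 0 → 1: weight = 9, length = 2, mean = 9/2 ≈ 4.500
Minimum mean = 2.000, attained e.g. along the cycle 1 → 1 with weight 2 and length 1. So λ(A) = 2/1 = 2.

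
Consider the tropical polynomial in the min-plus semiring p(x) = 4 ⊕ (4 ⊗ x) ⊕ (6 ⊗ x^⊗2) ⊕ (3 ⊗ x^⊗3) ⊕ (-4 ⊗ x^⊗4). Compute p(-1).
p(-1) = -8

A tropical monomial a ⊗ x^⊗i evaluates to a + i · x. Evaluating each term at x = -1:
  Term 0 contributes 4 + 0 · -1 = 4
  Term 1 contributes 4 + 1 · -1 = 3
  Term 2 contributes 6 + 2 · -1 = 4
  Term 3 contributes 3 + 3 · -1 = 0
  Term 4 contributes -4 + 4 · -1 = -8
p(-1) = ⊕ of these = min[4, 3, 4, 0, -8] = -8.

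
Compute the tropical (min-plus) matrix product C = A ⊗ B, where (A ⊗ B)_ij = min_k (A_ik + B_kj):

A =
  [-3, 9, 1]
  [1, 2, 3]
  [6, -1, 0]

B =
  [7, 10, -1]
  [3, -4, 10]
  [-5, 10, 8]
A ⊗ B =
  [-4, 5, -4]
  [-2, -2, 0]
  [-5, -5, 5]

Apply the min-plus product entry-by-entry:
  C[0][0] = min over k of (A[0][0] + B[0][0] = -3 + 7 = 4, A[0][1] + B[1][0] = 9 + 3 = 12, A[0][2] + B[2][0] = 1 + -5 = -4) = -4 (attained at k = 2)
  C[0][1] = min over k of (A[0][0] + B[0][1] = -3 + 10 = 7, A[0][1] + B[1][1] = 9 + -4 = 5, A[0][2] + B[2][1] = 1 + 10 = 11) = 5 (attained at k = 1)
  C[0][2] = min over k of (A[0][0] + B[0][2] = -3 + -1 = -4, A[0][1] + B[1][2] = 9 + 10 = 19, A[0][2] + B[2][2] = 1 + 8 = 9) = -4 (attained at k = 0)
  C[1][0] = min over k of (A[1][0] + B[0][0] = 1 + 7 = 8, A[1][1] + B[1][0] = 2 + 3 = 5, A[1][2] + B[2][0] = 3 + -5 = -2) = -2 (attained at k = 2)
  C[1][1] = min over k of (A[1][0] + B[0][1] = 1 + 10 = 11, A[1][1] + B[1][1] = 2 + -4 = -2, A[1][2] + B[2][1] = 3 + 10 = 13) = -2 (attained at k = 1)
  C[1][2] = min over k of (A[1][0] + B[0][2] = 1 + -1 = 0, A[1][1] + B[1][2] = 2 + 10 = 12, A[1][2] + B[2][2] = 3 + 8 = 11) = 0 (attained at k = 0)
  C[2][0] = min over k of (A[2][0] + B[0][0] = 6 + 7 = 13, A[2][1] + B[1][0] = -1 + 3 = 2, A[2][2] + B[2][0] = 0 + -5 = -5) = -5 (attained at k = 2)
  C[2][1] = min over k of (A[2][0] + B[0][1] = 6 + 10 = 16, A[2][1] + B[1][1] = -1 + -4 = -5, A[2][2] + B[2][1] = 0 + 10 = 10) = -5 (attained at k = 1)
  C[2][2] = min over k of (A[2][0] + B[0][2] = 6 + -1 = 5, A[2][1] + B[1][2] = -1 + 10 = 9, A[2][2] + B[2][2] = 0 + 8 = 8) = 5 (attained at k = 0)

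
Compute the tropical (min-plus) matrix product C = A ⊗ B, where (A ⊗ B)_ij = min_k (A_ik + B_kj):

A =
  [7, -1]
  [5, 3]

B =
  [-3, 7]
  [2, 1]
A ⊗ B =
  [1, 0]
  [2, 4]

Apply the min-plus product entry-by-entry:
  C[0][0] = min over k of (A[0][0] + B[0][0] = 7 + -3 = 4, A[0][1] + B[1][0] = -1 + 2 = 1) = 1 (attained at k = 1)
  C[0][1] = min over k of (A[0][0] + B[0][1] = 7 + 7 = 14, A[0][1] + B[1][1] = -1 + 1 = 0) = 0 (attained at k = 1)
  C[1][0] = min over k of (A[1][0] + B[0][0] = 5 + -3 = 2, A[1][1] + B[1][0] = 3 + 2 = 5) = 2 (attained at k = 0)
  C[1][1] = min over k of (A[1][0] + B[0][1] = 5 + 7 = 12, A[1][1] + B[1][1] = 3 + 1 = 4) = 4 (attained at k = 1)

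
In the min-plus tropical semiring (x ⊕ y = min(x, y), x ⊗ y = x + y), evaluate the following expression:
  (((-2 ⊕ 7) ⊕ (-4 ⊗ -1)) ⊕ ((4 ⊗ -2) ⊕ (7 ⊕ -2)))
(((-2 ⊕ 7) ⊕ (-4 ⊗ -1)) ⊕ ((4 ⊗ -2) ⊕ (7 ⊕ -2))) = -5

Expand innermost to outermost. Recall ⊕ takes the minimum of its arguments and ⊗ takes their sum. Working out the expression (((-2 ⊕ 7) ⊕ (-4 ⊗ -1)) ⊕ ((4 ⊗ -2) ⊕ (7 ⊕ -2))) gives -5.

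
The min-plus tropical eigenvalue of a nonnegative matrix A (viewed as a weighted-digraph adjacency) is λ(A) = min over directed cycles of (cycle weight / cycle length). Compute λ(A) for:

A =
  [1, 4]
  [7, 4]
λ(A) = 1

Enumerate directed cycles and compute their means (weight / length). Sample:
  cycle 0 → 0: weight = 1, length = 1, mean = 1/1 ≈ 1.000
  cycle 1 → 1: weight = 4, length = 1, mean = 4/1 ≈ 4.000
  cycle 0 → 1 → 0: weight = 11, length = 2, mean = 11/2 ≈ 5.500
  cycle 1 → 0 → 1: weight = 11, length = 2, mean = 11/2 ≈ 5.500
Minimum mean = 1.000, attained e.g. along the cycle 0 → 0 with weight 1 and length 1. So λ(A) = 1/1 = 1.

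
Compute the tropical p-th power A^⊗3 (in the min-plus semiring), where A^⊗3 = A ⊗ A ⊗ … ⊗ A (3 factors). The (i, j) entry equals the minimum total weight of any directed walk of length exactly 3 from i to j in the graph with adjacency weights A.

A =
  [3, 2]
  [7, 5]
A^⊗3 =
  [9, 8]
  [13, 12]

Each entry (A^⊗3)_ij equals the minimum over all length-3 walks i = v_0 → v_1 → … → v_3 = j of Σ_t A[v_t][v_{t+1}]. For example, for (i, j) = (0, 1) we minimise over 4 possible intermediate vertex sequences; the minimum is 8, attained along the walk 0 → 0 → 0 → 1.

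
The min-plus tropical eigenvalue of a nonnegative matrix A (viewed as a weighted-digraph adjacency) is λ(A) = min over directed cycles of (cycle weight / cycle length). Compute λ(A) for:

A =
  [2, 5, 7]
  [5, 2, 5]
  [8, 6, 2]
λ(A) = 2

Enumerate directed cycles and compute their means (weight / length). Sample:
  cycle 0 → 0: weight = 2, length = 1, mean = 2/1 ≈ 2.000
  cycle 1 → 1: weight = 2, length = 1, mean = 2/1 ≈ 2.000
  cycle 2 → 2: weight = 2, length = 1, mean = 2/1 ≈ 2.000
  cycle 0 → 1 → 0: weight = 10, length = 2, mean = 10/2 ≈ 5.000
  cycle 0 → 2 → 0: weight = 15, length = 2, mean = 15/2 ≈ 7.500
  cycle 1 → 0 → 1: weight = 10, length = 2, mean = 10/2 ≈ 5.000
Minimum mean = 2.000, attained e.g. along the cycle 0 → 0 with weight 2 and length 1. So λ(A) = 2/1 = 2.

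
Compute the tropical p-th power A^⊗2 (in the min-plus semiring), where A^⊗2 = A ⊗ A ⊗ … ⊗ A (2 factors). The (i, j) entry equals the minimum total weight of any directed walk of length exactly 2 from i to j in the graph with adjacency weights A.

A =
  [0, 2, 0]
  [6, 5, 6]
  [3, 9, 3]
A^⊗2 =
  [0, 2, 0]
  [6, 8, 6]
  [3, 5, 3]

Each entry (A^⊗2)_ij equals the minimum over all length-2 walks i = v_0 → v_1 → … → v_2 = j of Σ_t A[v_t][v_{t+1}]. For example, for (i, j) = (0, 2) we minimise over 3 possible intermediate vertex sequences; the minimum is 0, attained along the walk 0 → 0 → 2.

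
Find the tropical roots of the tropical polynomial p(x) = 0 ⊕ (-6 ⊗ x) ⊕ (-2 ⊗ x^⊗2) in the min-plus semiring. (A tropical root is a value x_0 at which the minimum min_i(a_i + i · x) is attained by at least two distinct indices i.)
Roots: {-4, 6}

Each tropical root is a break point of the lower envelope of the lines y = a_i + i · x (there are 3 lines, with slopes 0, 1, ..., 2). Only the lines that attain the minimum somewhere contribute to roots; other lines are dominated. Here the surviving (envelope) indices are i = 2, i = 1, i = 0.
Intersections between consecutive envelope lines give the roots: for adjacent envelope indices i < j the intersection is x = (a_i − a_j) / (j − i). Reading off the sorted break points: {-4, 6}.
Verification: at each break x_0, at least two indices attain the minimum of min_i(a_i + i · x_0).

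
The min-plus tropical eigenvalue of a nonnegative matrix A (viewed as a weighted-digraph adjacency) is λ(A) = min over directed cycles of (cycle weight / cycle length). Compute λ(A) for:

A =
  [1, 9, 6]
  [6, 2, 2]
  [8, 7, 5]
λ(A) = 1

Enumerate directed cycles and compute their means (weight / length). Sample:
  cycle 0 → 0: weight = 1, length = 1, mean = 1/1 ≈ 1.000
  cycle 1 → 1: weight = 2, length = 1, mean = 2/1 ≈ 2.000
  cycle 2 → 2: weight = 5, length = 1, mean = 5/1 ≈ 5.000
  cycle 0 → 1 → 0: weight = 15, length = 2, mean = 15/2 ≈ 7.500
  cycle 0 → 2 → 0: weight = 14, length = 2, mean = 14/2 ≈ 7.000
  cycle 1 → 0 → 1: weight = 15, length = 2, mean = 15/2 ≈ 7.500
Minimum mean = 1.000, attained e.g. along the cycle 0 → 0 with weight 1 and length 1. So λ(A) = 1/1 = 1.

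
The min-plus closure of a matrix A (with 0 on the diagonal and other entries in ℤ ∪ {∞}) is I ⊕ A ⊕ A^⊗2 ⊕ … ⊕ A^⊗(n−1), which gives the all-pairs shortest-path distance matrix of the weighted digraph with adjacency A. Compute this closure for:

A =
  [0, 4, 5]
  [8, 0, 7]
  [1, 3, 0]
Closure =
  [0, 4, 5]
  [8, 0, 7]
  [1, 3, 0]

This is the Floyd-Warshall all-pairs shortest-path computation. For each intermediate vertex k = 0, 1, …, 2, update dist[i][j] ← min(dist[i][j], dist[i][k] + dist[k][j]). The final matrix gives, for each (i, j), the minimum total weight of any directed path from i to j (possibly empty when i = j).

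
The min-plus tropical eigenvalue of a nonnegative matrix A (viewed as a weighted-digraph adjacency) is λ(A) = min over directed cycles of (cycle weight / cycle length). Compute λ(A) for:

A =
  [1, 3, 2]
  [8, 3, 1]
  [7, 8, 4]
λ(A) = 1

Enumerate directed cycles and compute their means (weight / length). Sample:
  cycle 0 → 0: weight = 1, length = 1, mean = 1/1 ≈ 1.000
  cycle 1 → 1: weight = 3, length = 1, mean = 3/1 ≈ 3.000
  cycle 2 → 2: weight = 4, length = 1, mean = 4/1 ≈ 4.000
  cycle 0 → 1 → 0: weight = 11, length = 2, mean = 11/2 ≈ 5.500
  cycle 0 → 2 → 0: weight = 9, length = 2, mean = 9/2 ≈ 4.500
  cycle 1 → 0 → 1: weight = 11, length = 2, mean = 11/2 ≈ 5.500
Minimum mean = 1.000, attained e.g. along the cycle 0 → 0 with weight 1 and length 1. So λ(A) = 1/1 = 1.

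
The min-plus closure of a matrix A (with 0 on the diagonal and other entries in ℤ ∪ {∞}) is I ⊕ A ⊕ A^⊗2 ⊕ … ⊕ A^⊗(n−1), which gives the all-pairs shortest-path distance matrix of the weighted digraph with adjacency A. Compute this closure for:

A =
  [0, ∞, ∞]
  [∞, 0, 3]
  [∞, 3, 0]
Closure =
  [0, ∞, ∞]
  [∞, 0, 3]
  [∞, 3, 0]

This is the Floyd-Warshall all-pairs shortest-path computation. For each intermediate vertex k = 0, 1, …, 2, update dist[i][j] ← min(dist[i][j], dist[i][k] + dist[k][j]). The final matrix gives, for each (i, j), the minimum total weight of any directed path from i to j (possibly empty when i = j).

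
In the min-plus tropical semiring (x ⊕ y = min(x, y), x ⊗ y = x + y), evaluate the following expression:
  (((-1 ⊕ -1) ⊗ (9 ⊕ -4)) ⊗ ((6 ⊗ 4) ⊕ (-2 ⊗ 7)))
(((-1 ⊕ -1) ⊗ (9 ⊕ -4)) ⊗ ((6 ⊗ 4) ⊕ (-2 ⊗ 7))) = 0

Expand innermost to outermost. Recall ⊕ takes the minimum of its arguments and ⊗ takes their sum. Working out the expression (((-1 ⊕ -1) ⊗ (9 ⊕ -4)) ⊗ ((6 ⊗ 4) ⊕ (-2 ⊗ 7))) gives 0.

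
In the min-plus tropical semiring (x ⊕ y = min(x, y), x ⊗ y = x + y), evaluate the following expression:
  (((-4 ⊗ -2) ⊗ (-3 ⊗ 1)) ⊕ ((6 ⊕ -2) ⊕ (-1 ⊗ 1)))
(((-4 ⊗ -2) ⊗ (-3 ⊗ 1)) ⊕ ((6 ⊕ -2) ⊕ (-1 ⊗ 1))) = -8

Expand innermost to outermost. Recall ⊕ takes the minimum of its arguments and ⊗ takes their sum. Working out the expression (((-4 ⊗ -2) ⊗ (-3 ⊗ 1)) ⊕ ((6 ⊕ -2) ⊕ (-1 ⊗ 1))) gives -8.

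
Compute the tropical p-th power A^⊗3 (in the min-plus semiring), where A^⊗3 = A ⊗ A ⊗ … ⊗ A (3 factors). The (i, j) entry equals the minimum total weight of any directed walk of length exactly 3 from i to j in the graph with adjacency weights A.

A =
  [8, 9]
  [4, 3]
A^⊗3 =
  [16, 15]
  [10, 9]

Each entry (A^⊗3)_ij equals the minimum over all length-3 walks i = v_0 → v_1 → … → v_3 = j of Σ_t A[v_t][v_{t+1}]. For example, for (i, j) = (0, 1) we minimise over 4 possible intermediate vertex sequences; the minimum is 15, attained along the walk 0 → 1 → 1 → 1.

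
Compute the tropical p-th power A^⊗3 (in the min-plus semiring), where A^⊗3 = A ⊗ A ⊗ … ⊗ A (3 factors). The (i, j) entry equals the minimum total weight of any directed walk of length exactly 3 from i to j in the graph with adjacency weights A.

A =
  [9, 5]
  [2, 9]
A^⊗3 =
  [16, 12]
  [9, 16]

Each entry (A^⊗3)_ij equals the minimum over all length-3 walks i = v_0 → v_1 → … → v_3 = j of Σ_t A[v_t][v_{t+1}]. For example, for (i, j) = (0, 1) we minimise over 4 possible intermediate vertex sequences; the minimum is 12, attained along the walk 0 → 1 → 0 → 1.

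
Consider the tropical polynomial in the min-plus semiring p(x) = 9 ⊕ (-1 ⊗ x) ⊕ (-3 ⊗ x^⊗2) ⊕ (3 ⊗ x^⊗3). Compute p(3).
p(3) = 2

A tropical monomial a ⊗ x^⊗i evaluates to a + i · x. Evaluating each term at x = 3:
  Term 0 contributes 9 + 0 · 3 = 9
  Term 1 contributes -1 + 1 · 3 = 2
  Term 2 contributes -3 + 2 · 3 = 3
  Term 3 contributes 3 + 3 · 3 = 12
p(3) = ⊕ of these = min[9, 2, 3, 12] = 2.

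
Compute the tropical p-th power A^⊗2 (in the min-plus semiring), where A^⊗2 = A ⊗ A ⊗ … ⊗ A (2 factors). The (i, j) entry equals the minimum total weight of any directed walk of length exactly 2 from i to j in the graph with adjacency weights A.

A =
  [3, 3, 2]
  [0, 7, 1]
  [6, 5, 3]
A^⊗2 =
  [3, 6, 4]
  [3, 3, 2]
  [5, 8, 6]

Each entry (A^⊗2)_ij equals the minimum over all length-2 walks i = v_0 → v_1 → … → v_2 = j of Σ_t A[v_t][v_{t+1}]. For example, for (i, j) = (0, 2) we minimise over 3 possible intermediate vertex sequences; the minimum is 4, attained along the walk 0 → 1 → 2.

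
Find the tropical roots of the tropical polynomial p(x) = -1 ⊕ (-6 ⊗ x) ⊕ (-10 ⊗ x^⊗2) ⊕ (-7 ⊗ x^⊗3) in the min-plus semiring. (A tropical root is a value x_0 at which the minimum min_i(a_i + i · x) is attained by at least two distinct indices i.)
Roots: {-3, 4, 5}

Each tropical root is a break point of the lower envelope of the lines y = a_i + i · x (there are 4 lines, with slopes 0, 1, ..., 3). Only the lines that attain the minimum somewhere contribute to roots; other lines are dominated. Here the surviving (envelope) indices are i = 3, i = 2, i = 1, i = 0.
Intersections between consecutive envelope lines give the roots: for adjacent envelope indices i < j the intersection is x = (a_i − a_j) / (j − i). Reading off the sorted break points: {-3, 4, 5}.
Verification: at each break x_0, at least two indices attain the minimum of min_i(a_i + i · x_0).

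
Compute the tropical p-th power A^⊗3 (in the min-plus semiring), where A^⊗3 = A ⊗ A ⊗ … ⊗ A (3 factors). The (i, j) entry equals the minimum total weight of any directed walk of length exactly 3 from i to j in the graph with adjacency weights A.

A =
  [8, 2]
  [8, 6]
A^⊗3 =
  [16, 12]
  [18, 16]

Each entry (A^⊗3)_ij equals the minimum over all length-3 walks i = v_0 → v_1 → … → v_3 = j of Σ_t A[v_t][v_{t+1}]. For example, for (i, j) = (0, 1) we minimise over 4 possible intermediate vertex sequences; the minimum is 12, attained along the walk 0 → 1 → 0 → 1.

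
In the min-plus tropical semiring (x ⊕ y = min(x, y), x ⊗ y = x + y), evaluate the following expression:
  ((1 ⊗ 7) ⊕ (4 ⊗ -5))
((1 ⊗ 7) ⊕ (4 ⊗ -5)) = -1

Expand innermost to outermost. Recall ⊕ takes the minimum of its arguments and ⊗ takes their sum. Working out the expression ((1 ⊗ 7) ⊕ (4 ⊗ -5)) gives -1.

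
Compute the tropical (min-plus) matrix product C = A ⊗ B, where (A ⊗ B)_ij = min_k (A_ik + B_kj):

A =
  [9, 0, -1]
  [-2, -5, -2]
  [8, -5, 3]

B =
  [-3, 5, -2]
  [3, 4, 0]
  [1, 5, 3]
A ⊗ B =
  [0, 4, 0]
  [-5, -1, -5]
  [-2, -1, -5]

Apply the min-plus product entry-by-entry:
  C[0][0] = min over k of (A[0][0] + B[0][0] = 9 + -3 = 6, A[0][1] + B[1][0] = 0 + 3 = 3, A[0][2] + B[2][0] = -1 + 1 = 0) = 0 (attained at k = 2)
  C[0][1] = min over k of (A[0][0] + B[0][1] = 9 + 5 = 14, A[0][1] + B[1][1] = 0 + 4 = 4, A[0][2] + B[2][1] = -1 + 5 = 4) = 4 (attained at k = 1)
  C[0][2] = min over k of (A[0][0] + B[0][2] = 9 + -2 = 7, A[0][1] + B[1][2] = 0 + 0 = 0, A[0][2] + B[2][2] = -1 + 3 = 2) = 0 (attained at k = 1)
  C[1][0] = min over k of (A[1][0] + B[0][0] = -2 + -3 = -5, A[1][1] + B[1][0] = -5 + 3 = -2, A[1][2] + B[2][0] = -2 + 1 = -1) = -5 (attained at k = 0)
  C[1][1] = min over k of (A[1][0] + B[0][1] = -2 + 5 = 3, A[1][1] + B[1][1] = -5 + 4 = -1, A[1][2] + B[2][1] = -2 + 5 = 3) = -1 (attained at k = 1)
  C[1][2] = min over k of (A[1][0] + B[0][2] = -2 + -2 = -4, A[1][1] + B[1][2] = -5 + 0 = -5, A[1][2] + B[2][2] = -2 + 3 = 1) = -5 (attained at k = 1)
  C[2][0] = min over k of (A[2][0] + B[0][0] = 8 + -3 = 5, A[2][1] + B[1][0] = -5 + 3 = -2, A[2][2] + B[2][0] = 3 + 1 = 4) = -2 (attained at k = 1)
  C[2][1] = min over k of (A[2][0] + B[0][1] = 8 + 5 = 13, A[2][1] + B[1][1] = -5 + 4 = -1, A[2][2] + B[2][1] = 3 + 5 = 8) = -1 (attained at k = 1)
  C[2][2] = min over k of (A[2][0] + B[0][2] = 8 + -2 = 6, A[2][1] + B[1][2] = -5 + 0 = -5, A[2][2] + B[2][2] = 3 + 3 = 6) = -5 (attained at k = 1)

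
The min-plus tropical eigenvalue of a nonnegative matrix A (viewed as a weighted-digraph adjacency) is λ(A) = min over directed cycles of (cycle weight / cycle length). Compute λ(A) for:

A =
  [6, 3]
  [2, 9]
λ(A) = 5/2

Enumerate directed cycles and compute their means (weight / length). Sample:
  cycle 0 → 0: weight = 6, length = 1, mean = 6/1 ≈ 6.000
  cycle 1 → 1: weight = 9, length = 1, mean = 9/1 ≈ 9.000
  cycle 0 → 1 → 0: weight = 5, length = 2, mean = 5/2 ≈ 2.500
  cycle 1 → 0 → 1: weight = 5, length = 2, mean = 5/2 ≈ 2.500
Minimum mean = 2.500, attained e.g. along the cycle 0 → 1 → 0 with weight 5 and length 2. So λ(A) = 5/2 = 5/2.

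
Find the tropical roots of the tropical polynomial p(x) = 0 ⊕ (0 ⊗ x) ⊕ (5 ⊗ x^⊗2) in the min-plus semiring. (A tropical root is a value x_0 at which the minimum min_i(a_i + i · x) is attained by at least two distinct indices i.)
Roots: {-5, 0}

Each tropical root is a break point of the lower envelope of the lines y = a_i + i · x (there are 3 lines, with slopes 0, 1, ..., 2). Only the lines that attain the minimum somewhere contribute to roots; other lines are dominated. Here the surviving (envelope) indices are i = 2, i = 1, i = 0.
Intersections between consecutive envelope lines give the roots: for adjacent envelope indices i < j the intersection is x = (a_i − a_j) / (j − i). Reading off the sorted break points: {-5, 0}.
Verification: at each break x_0, at least two indices attain the minimum of min_i(a_i + i · x_0).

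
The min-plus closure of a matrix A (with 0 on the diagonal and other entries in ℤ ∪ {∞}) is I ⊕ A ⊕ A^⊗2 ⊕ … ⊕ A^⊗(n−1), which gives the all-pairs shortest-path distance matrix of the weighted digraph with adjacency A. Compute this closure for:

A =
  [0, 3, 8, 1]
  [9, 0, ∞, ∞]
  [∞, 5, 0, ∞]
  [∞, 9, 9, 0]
Closure =
  [0, 3, 8, 1]
  [9, 0, 17, 10]
  [14, 5, 0, 15]
  [18, 9, 9, 0]

This is the Floyd-Warshall all-pairs shortest-path computation. For each intermediate vertex k = 0, 1, …, 3, update dist[i][j] ← min(dist[i][j], dist[i][k] + dist[k][j]). The final matrix gives, for each (i, j), the minimum total weight of any directed path from i to j (possibly empty when i = j).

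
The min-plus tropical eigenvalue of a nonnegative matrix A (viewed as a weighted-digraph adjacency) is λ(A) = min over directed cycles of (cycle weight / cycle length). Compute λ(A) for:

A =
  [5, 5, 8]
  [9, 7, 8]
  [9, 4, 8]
λ(A) = 5

Enumerate directed cycles and compute their means (weight / length). Sample:
  cycle 0 → 0: weight = 5, length = 1, mean = 5/1 ≈ 5.000
  cycle 1 → 1: weight = 7, length = 1, mean = 7/1 ≈ 7.000
  cycle 2 → 2: weight = 8, length = 1, mean = 8/1 ≈ 8.000
  cycle 0 → 1 → 0: weight = 14, length = 2, mean = 14/2 ≈ 7.000
  cycle 0 → 2 → 0: weight = 17, length = 2, mean = 17/2 ≈ 8.500
  cycle 1 → 0 → 1: weight = 14, length = 2, mean = 14/2 ≈ 7.000
Minimum mean = 5.000, attained e.g. along the cycle 0 → 0 with weight 5 and length 1. So λ(A) = 5/1 = 5.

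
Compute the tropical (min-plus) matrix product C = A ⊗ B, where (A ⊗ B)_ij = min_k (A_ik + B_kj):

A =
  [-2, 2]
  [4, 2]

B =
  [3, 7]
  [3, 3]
A ⊗ B =
  [1, 5]
  [5, 5]

Apply the min-plus product entry-by-entry:
  C[0][0] = min over k of (A[0][0] + B[0][0] = -2 + 3 = 1, A[0][1] + B[1][0] = 2 + 3 = 5) = 1 (attained at k = 0)
  C[0][1] = min over k of (A[0][0] + B[0][1] = -2 + 7 = 5, A[0][1] + B[1][1] = 2 + 3 = 5) = 5 (attained at k = 0)
  C[1][0] = min over k of (A[1][0] + B[0][0] = 4 + 3 = 7, A[1][1] + B[1][0] = 2 + 3 = 5) = 5 (attained at k = 1)
  C[1][1] = min over k of (A[1][0] + B[0][1] = 4 + 7 = 11, A[1][1] + B[1][1] = 2 + 3 = 5) = 5 (attained at k = 1)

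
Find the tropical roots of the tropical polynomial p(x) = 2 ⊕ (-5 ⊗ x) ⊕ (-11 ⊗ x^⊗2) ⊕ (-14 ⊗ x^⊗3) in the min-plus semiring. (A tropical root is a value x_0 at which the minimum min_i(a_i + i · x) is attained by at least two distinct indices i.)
Roots: {3, 6, 7}

Each tropical root is a break point of the lower envelope of the lines y = a_i + i · x (there are 4 lines, with slopes 0, 1, ..., 3). Only the lines that attain the minimum somewhere contribute to roots; other lines are dominated. Here the surviving (envelope) indices are i = 3, i = 2, i = 1, i = 0.
Intersections between consecutive envelope lines give the roots: for adjacent envelope indices i < j the intersection is x = (a_i − a_j) / (j − i). Reading off the sorted break points: {3, 6, 7}.
Verification: at each break x_0, at least two indices attain the minimum of min_i(a_i + i · x_0).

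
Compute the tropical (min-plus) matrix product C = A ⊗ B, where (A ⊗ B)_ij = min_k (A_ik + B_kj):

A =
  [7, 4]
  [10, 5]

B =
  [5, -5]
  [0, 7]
A ⊗ B =
  [4, 2]
  [5, 5]

Apply the min-plus product entry-by-entry:
  C[0][0] = min over k of (A[0][0] + B[0][0] = 7 + 5 = 12, A[0][1] + B[1][0] = 4 + 0 = 4) = 4 (attained at k = 1)
  C[0][1] = min over k of (A[0][0] + B[0][1] = 7 + -5 = 2, A[0][1] + B[1][1] = 4 + 7 = 11) = 2 (attained at k = 0)
  C[1][0] = min over k of (A[1][0] + B[0][0] = 10 + 5 = 15, A[1][1] + B[1][0] = 5 + 0 = 5) = 5 (attained at k = 1)
  C[1][1] = min over k of (A[1][0] + B[0][1] = 10 + -5 = 5, A[1][1] + B[1][1] = 5 + 7 = 12) = 5 (attained at k = 0)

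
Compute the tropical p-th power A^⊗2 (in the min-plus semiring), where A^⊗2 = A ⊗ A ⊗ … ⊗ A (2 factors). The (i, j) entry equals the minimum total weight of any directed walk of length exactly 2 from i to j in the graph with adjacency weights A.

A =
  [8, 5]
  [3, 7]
A^⊗2 =
  [8, 12]
  [10, 8]

Each entry (A^⊗2)_ij equals the minimum over all length-2 walks i = v_0 → v_1 → … → v_2 = j of Σ_t A[v_t][v_{t+1}]. For example, for (i, j) = (0, 1) we minimise over 2 possible intermediate vertex sequences; the minimum is 12, attained along the walk 0 → 1 → 1.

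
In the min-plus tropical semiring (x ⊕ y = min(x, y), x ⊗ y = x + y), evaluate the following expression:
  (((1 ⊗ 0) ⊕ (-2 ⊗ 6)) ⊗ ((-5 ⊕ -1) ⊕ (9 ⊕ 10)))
(((1 ⊗ 0) ⊕ (-2 ⊗ 6)) ⊗ ((-5 ⊕ -1) ⊕ (9 ⊕ 10))) = -4

Expand innermost to outermost. Recall ⊕ takes the minimum of its arguments and ⊗ takes their sum. Working out the expression (((1 ⊗ 0) ⊕ (-2 ⊗ 6)) ⊗ ((-5 ⊕ -1) ⊕ (9 ⊕ 10))) gives -4.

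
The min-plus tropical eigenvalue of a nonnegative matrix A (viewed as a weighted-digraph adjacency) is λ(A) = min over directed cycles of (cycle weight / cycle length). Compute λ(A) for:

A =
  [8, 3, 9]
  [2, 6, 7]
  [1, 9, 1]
λ(A) = 1

Enumerate directed cycles and compute their means (weight / length). Sample:
  cycle 0 → 0: weight = 8, length = 1, mean = 8/1 ≈ 8.000
  cycle 1 → 1: weight = 6, length = 1, mean = 6/1 ≈ 6.000
  cycle 2 → 2: weight = 1, length = 1, mean = 1/1 ≈ 1.000
  cycle 0 → 1 → 0: weight = 5, length = 2, mean = 5/2 ≈ 2.500
  cycle 0 → 2 → 0: weight = 10, length = 2, mean = 10/2 ≈ 5.000
  cycle 1 → 0 → 1: weight = 5, length = 2, mean = 5/2 ≈ 2.500
Minimum mean = 1.000, attained e.g. along the cycle 2 → 2 with weight 1 and length 1. So λ(A) = 1/1 = 1.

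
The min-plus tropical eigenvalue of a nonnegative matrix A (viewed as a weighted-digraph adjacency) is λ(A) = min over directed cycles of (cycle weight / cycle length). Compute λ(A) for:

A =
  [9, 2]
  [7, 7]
λ(A) = 9/2

Enumerate directed cycles and compute their means (weight / length). Sample:
  cycle 0 → 0: weight = 9, length = 1, mean = 9/1 ≈ 9.000
  cycle 1 → 1: weight = 7, length = 1, mean = 7/1 ≈ 7.000
  cycle 0 → 1 → 0: weight = 9, length = 2, mean = 9/2 ≈ 4.500
  cycle 1 → 0 → 1: weight = 9, length = 2, mean = 9/2 ≈ 4.500
Minimum mean = 4.500, attained e.g. along the cycle 0 → 1 → 0 with weight 9 and length 2. So λ(A) = 9/2 = 9/2.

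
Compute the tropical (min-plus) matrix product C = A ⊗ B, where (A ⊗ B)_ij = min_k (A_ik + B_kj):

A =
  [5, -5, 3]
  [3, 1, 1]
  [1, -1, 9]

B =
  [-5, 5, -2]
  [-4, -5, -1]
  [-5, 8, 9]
A ⊗ B =
  [-9, -10, -6]
  [-4, -4, 0]
  [-5, -6, -2]

Apply the min-plus product entry-by-entry:
  C[0][0] = min over k of (A[0][0] + B[0][0] = 5 + -5 = 0, A[0][1] + B[1][0] = -5 + -4 = -9, A[0][2] + B[2][0] = 3 + -5 = -2) = -9 (attained at k = 1)
  C[0][1] = min over k of (A[0][0] + B[0][1] = 5 + 5 = 10, A[0][1] + B[1][1] = -5 + -5 = -10, A[0][2] + B[2][1] = 3 + 8 = 11) = -10 (attained at k = 1)
  C[0][2] = min over k of (A[0][0] + B[0][2] = 5 + -2 = 3, A[0][1] + B[1][2] = -5 + -1 = -6, A[0][2] + B[2][2] = 3 + 9 = 12) = -6 (attained at k = 1)
  C[1][0] = min over k of (A[1][0] + B[0][0] = 3 + -5 = -2, A[1][1] + B[1][0] = 1 + -4 = -3, A[1][2] + B[2][0] = 1 + -5 = -4) = -4 (attained at k = 2)
  C[1][1] = min over k of (A[1][0] + B[0][1] = 3 + 5 = 8, A[1][1] + B[1][1] = 1 + -5 = -4, A[1][2] + B[2][1] = 1 + 8 = 9) = -4 (attained at k = 1)
  C[1][2] = min over k of (A[1][0] + B[0][2] = 3 + -2 = 1, A[1][1] + B[1][2] = 1 + -1 = 0, A[1][2] + B[2][2] = 1 + 9 = 10) = 0 (attained at k = 1)
  C[2][0] = min over k of (A[2][0] + B[0][0] = 1 + -5 = -4, A[2][1] + B[1][0] = -1 + -4 = -5, A[2][2] + B[2][0] = 9 + -5 = 4) = -5 (attained at k = 1)
  C[2][1] = min over k of (A[2][0] + B[0][1] = 1 + 5 = 6, A[2][1] + B[1][1] = -1 + -5 = -6, A[2][2] + B[2][1] = 9 + 8 = 17) = -6 (attained at k = 1)
  C[2][2] = min over k of (A[2][0] + B[0][2] = 1 + -2 = -1, A[2][1] + B[1][2] = -1 + -1 = -2, A[2][2] + B[2][2] = 9 + 9 = 18) = -2 (attained at k = 1)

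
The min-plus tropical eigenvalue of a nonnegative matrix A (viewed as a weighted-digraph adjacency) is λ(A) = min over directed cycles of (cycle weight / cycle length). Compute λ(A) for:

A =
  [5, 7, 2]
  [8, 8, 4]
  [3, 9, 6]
λ(A) = 5/2

Enumerate directed cycles and compute their means (weight / length). Sample:
  cycle 0 → 0: weight = 5, length = 1, mean = 5/1 ≈ 5.000
  cycle 1 → 1: weight = 8, length = 1, mean = 8/1 ≈ 8.000
  cycle 2 → 2: weight = 6, length = 1, mean = 6/1 ≈ 6.000
  cycle 0 → 1 → 0: weight = 15, length = 2, mean = 15/2 ≈ 7.500
  cycle 0 → 2 → 0: weight = 5, length = 2, mean = 5/2 ≈ 2.500
  cycle 1 → 0 → 1: weight = 15, length = 2, mean = 15/2 ≈ 7.500
Minimum mean = 2.500, attained e.g. along the cycle 0 → 2 → 0 with weight 5 and length 2. So λ(A) = 5/2 = 5/2.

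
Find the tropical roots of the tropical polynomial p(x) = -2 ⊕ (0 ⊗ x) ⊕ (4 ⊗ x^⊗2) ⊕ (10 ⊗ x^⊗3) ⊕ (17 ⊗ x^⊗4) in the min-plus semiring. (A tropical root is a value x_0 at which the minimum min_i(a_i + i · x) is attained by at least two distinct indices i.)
Roots: {-7, -6, -4, -2}

Each tropical root is a break point of the lower envelope of the lines y = a_i + i · x (there are 5 lines, with slopes 0, 1, ..., 4). Only the lines that attain the minimum somewhere contribute to roots; other lines are dominated. Here the surviving (envelope) indices are i = 4, i = 3, i = 2, i = 1, i = 0.
Intersections between consecutive envelope lines give the roots: for adjacent envelope indices i < j the intersection is x = (a_i − a_j) / (j − i). Reading off the sorted break points: {-7, -6, -4, -2}.
Verification: at each break x_0, at least two indices attain the minimum of min_i(a_i + i · x_0).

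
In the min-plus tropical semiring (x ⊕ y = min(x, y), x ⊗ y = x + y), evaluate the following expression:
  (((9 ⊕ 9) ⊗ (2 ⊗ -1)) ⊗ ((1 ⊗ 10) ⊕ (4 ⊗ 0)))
(((9 ⊕ 9) ⊗ (2 ⊗ -1)) ⊗ ((1 ⊗ 10) ⊕ (4 ⊗ 0))) = 14

Expand innermost to outermost. Recall ⊕ takes the minimum of its arguments and ⊗ takes their sum. Working out the expression (((9 ⊕ 9) ⊗ (2 ⊗ -1)) ⊗ ((1 ⊗ 10) ⊕ (4 ⊗ 0))) gives 14.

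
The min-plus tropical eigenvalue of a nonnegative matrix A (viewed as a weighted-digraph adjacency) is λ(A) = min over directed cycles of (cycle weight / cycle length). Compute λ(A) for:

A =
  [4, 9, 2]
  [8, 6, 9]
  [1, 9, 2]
λ(A) = 3/2

Enumerate directed cycles and compute their means (weight / length). Sample:
  cycle 0 → 0: weight = 4, length = 1, mean = 4/1 ≈ 4.000
  cycle 1 → 1: weight = 6, length = 1, mean = 6/1 ≈ 6.000
  cycle 2 → 2: weight = 2, length = 1, mean = 2/1 ≈ 2.000
  cycle 0 → 1 → 0: weight = 17, length = 2, mean = 17/2 ≈ 8.500
  cycle 0 → 2 → 0: weight = 3, length = 2, mean = 3/2 ≈ 1.500
  cycle 1 → 0 → 1: weight = 17, length = 2, mean = 17/2 ≈ 8.500
Minimum mean = 1.500, attained e.g. along the cycle 0 → 2 → 0 with weight 3 and length 2. So λ(A) = 3/2 = 3/2.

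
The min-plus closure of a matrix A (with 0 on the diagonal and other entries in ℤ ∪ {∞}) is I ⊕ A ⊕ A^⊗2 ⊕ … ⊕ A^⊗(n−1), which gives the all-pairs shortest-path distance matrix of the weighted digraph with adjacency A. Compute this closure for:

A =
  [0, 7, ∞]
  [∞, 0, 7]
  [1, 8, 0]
Closure =
  [0, 7, 14]
  [8, 0, 7]
  [1, 8, 0]

This is the Floyd-Warshall all-pairs shortest-path computation. For each intermediate vertex k = 0, 1, …, 2, update dist[i][j] ← min(dist[i][j], dist[i][k] + dist[k][j]). The final matrix gives, for each (i, j), the minimum total weight of any directed path from i to j (possibly empty when i = j).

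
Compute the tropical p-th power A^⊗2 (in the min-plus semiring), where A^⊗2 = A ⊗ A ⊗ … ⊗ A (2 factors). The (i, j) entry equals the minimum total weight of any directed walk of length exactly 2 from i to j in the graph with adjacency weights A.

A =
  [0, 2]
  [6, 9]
A^⊗2 =
  [0, 2]
  [6, 8]

Each entry (A^⊗2)_ij equals the minimum over all length-2 walks i = v_0 → v_1 → … → v_2 = j of Σ_t A[v_t][v_{t+1}]. For example, for (i, j) = (0, 1) we minimise over 2 possible intermediate vertex sequences; the minimum is 2, attained along the walk 0 → 0 → 1.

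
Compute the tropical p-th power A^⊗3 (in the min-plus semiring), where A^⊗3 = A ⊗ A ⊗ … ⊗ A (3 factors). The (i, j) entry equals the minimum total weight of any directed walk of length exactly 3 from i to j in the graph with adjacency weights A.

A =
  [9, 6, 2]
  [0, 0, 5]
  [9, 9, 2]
A^⊗3 =
  [6, 6, 6]
  [0, 0, 2]
  [9, 9, 6]

Each entry (A^⊗3)_ij equals the minimum over all length-3 walks i = v_0 → v_1 → … → v_3 = j of Σ_t A[v_t][v_{t+1}]. For example, for (i, j) = (0, 2) we minimise over 9 possible intermediate vertex sequences; the minimum is 6, attained along the walk 0 → 2 → 2 → 2.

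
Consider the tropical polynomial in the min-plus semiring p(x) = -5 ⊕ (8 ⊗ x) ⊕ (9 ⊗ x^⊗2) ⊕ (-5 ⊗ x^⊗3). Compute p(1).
p(1) = -5

A tropical monomial a ⊗ x^⊗i evaluates to a + i · x. Evaluating each term at x = 1:
  Term 0 contributes -5 + 0 · 1 = -5
  Term 1 contributes 8 + 1 · 1 = 9
  Term 2 contributes 9 + 2 · 1 = 11
  Term 3 contributes -5 + 3 · 1 = -2
p(1) = ⊕ of these = min[-5, 9, 11, -2] = -5.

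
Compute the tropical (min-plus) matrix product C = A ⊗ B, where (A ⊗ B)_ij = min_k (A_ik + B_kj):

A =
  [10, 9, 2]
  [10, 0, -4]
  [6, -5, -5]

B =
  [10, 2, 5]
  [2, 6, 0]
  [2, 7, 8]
A ⊗ B =
  [4, 9, 9]
  [-2, 3, 0]
  [-3, 1, -5]

Apply the min-plus product entry-by-entry:
  C[0][0] = min over k of (A[0][0] + B[0][0] = 10 + 10 = 20, A[0][1] + B[1][0] = 9 + 2 = 11, A[0][2] + B[2][0] = 2 + 2 = 4) = 4 (attained at k = 2)
  C[0][1] = min over k of (A[0][0] + B[0][1] = 10 + 2 = 12, A[0][1] + B[1][1] = 9 + 6 = 15, A[0][2] + B[2][1] = 2 + 7 = 9) = 9 (attained at k = 2)
  C[0][2] = min over k of (A[0][0] + B[0][2] = 10 + 5 = 15, A[0][1] + B[1][2] = 9 + 0 = 9, A[0][2] + B[2][2] = 2 + 8 = 10) = 9 (attained at k = 1)
  C[1][0] = min over k of (A[1][0] + B[0][0] = 10 + 10 = 20, A[1][1] + B[1][0] = 0 + 2 = 2, A[1][2] + B[2][0] = -4 + 2 = -2) = -2 (attained at k = 2)
  C[1][1] = min over k of (A[1][0] + B[0][1] = 10 + 2 = 12, A[1][1] + B[1][1] = 0 + 6 = 6, A[1][2] + B[2][1] = -4 + 7 = 3) = 3 (attained at k = 2)
  C[1][2] = min over k of (A[1][0] + B[0][2] = 10 + 5 = 15, A[1][1] + B[1][2] = 0 + 0 = 0, A[1][2] + B[2][2] = -4 + 8 = 4) = 0 (attained at k = 1)
  C[2][0] = min over k of (A[2][0] + B[0][0] = 6 + 10 = 16, A[2][1] + B[1][0] = -5 + 2 = -3, A[2][2] + B[2][0] = -5 + 2 = -3) = -3 (attained at k = 1)
  C[2][1] = min over k of (A[2][0] + B[0][1] = 6 + 2 = 8, A[2][1] + B[1][1] = -5 + 6 = 1, A[2][2] + B[2][1] = -5 + 7 = 2) = 1 (attained at k = 1)
  C[2][2] = min over k of (A[2][0] + B[0][2] = 6 + 5 = 11, A[2][1] + B[1][2] = -5 + 0 = -5, A[2][2] + B[2][2] = -5 + 8 = 3) = -5 (attained at k = 1)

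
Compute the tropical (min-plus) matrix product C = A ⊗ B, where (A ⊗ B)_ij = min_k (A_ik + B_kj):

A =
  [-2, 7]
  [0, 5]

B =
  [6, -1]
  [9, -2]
A ⊗ B =
  [4, -3]
  [6, -1]

Apply the min-plus product entry-by-entry:
  C[0][0] = min over k of (A[0][0] + B[0][0] = -2 + 6 = 4, A[0][1] + B[1][0] = 7 + 9 = 16) = 4 (attained at k = 0)
  C[0][1] = min over k of (A[0][0] + B[0][1] = -2 + -1 = -3, A[0][1] + B[1][1] = 7 + -2 = 5) = -3 (attained at k = 0)
  C[1][0] = min over k of (A[1][0] + B[0][0] = 0 + 6 = 6, A[1][1] + B[1][0] = 5 + 9 = 14) = 6 (attained at k = 0)
  C[1][1] = min over k of (A[1][0] + B[0][1] = 0 + -1 = -1, A[1][1] + B[1][1] = 5 + -2 = 3) = -1 (attained at k = 0)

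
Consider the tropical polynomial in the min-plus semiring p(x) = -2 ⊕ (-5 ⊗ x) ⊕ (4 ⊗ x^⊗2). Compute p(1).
p(1) = -4

A tropical monomial a ⊗ x^⊗i evaluates to a + i · x. Evaluating each term at x = 1:
  Term 0 contributes -2 + 0 · 1 = -2
  Term 1 contributes -5 + 1 · 1 = -4
  Term 2 contributes 4 + 2 · 1 = 6
p(1) = ⊕ of these = min[-2, -4, 6] = -4.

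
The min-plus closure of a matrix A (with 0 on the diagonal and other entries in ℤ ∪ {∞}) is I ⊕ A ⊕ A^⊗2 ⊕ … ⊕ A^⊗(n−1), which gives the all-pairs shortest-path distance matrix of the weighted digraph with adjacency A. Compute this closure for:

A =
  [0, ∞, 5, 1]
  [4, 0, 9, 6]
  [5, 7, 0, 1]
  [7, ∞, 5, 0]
Closure =
  [0, 12, 5, 1]
  [4, 0, 9, 5]
  [5, 7, 0, 1]
  [7, 12, 5, 0]

This is the Floyd-Warshall all-pairs shortest-path computation. For each intermediate vertex k = 0, 1, …, 3, update dist[i][j] ← min(dist[i][j], dist[i][k] + dist[k][j]). The final matrix gives, for each (i, j), the minimum total weight of any directed path from i to j (possibly empty when i = j).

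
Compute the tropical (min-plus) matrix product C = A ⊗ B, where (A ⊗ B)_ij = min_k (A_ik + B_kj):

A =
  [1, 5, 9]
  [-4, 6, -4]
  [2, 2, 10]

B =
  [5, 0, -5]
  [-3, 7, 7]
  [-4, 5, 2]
A ⊗ B =
  [2, 1, -4]
  [-8, -4, -9]
  [-1, 2, -3]

Apply the min-plus product entry-by-entry:
  C[0][0] = min over k of (A[0][0] + B[0][0] = 1 + 5 = 6, A[0][1] + B[1][0] = 5 + -3 = 2, A[0][2] + B[2][0] = 9 + -4 = 5) = 2 (attained at k = 1)
  C[0][1] = min over k of (A[0][0] + B[0][1] = 1 + 0 = 1, A[0][1] + B[1][1] = 5 + 7 = 12, A[0][2] + B[2][1] = 9 + 5 = 14) = 1 (attained at k = 0)
  C[0][2] = min over k of (A[0][0] + B[0][2] = 1 + -5 = -4, A[0][1] + B[1][2] = 5 + 7 = 12, A[0][2] + B[2][2] = 9 + 2 = 11) = -4 (attained at k = 0)
  C[1][0] = min over k of (A[1][0] + B[0][0] = -4 + 5 = 1, A[1][1] + B[1][0] = 6 + -3 = 3, A[1][2] + B[2][0] = -4 + -4 = -8) = -8 (attained at k = 2)
  C[1][1] = min over k of (A[1][0] + B[0][1] = -4 + 0 = -4, A[1][1] + B[1][1] = 6 + 7 = 13, A[1][2] + B[2][1] = -4 + 5 = 1) = -4 (attained at k = 0)
  C[1][2] = min over k of (A[1][0] + B[0][2] = -4 + -5 = -9, A[1][1] + B[1][2] = 6 + 7 = 13, A[1][2] + B[2][2] = -4 + 2 = -2) = -9 (attained at k = 0)
  C[2][0] = min over k of (A[2][0] + B[0][0] = 2 + 5 = 7, A[2][1] + B[1][0] = 2 + -3 = -1, A[2][2] + B[2][0] = 10 + -4 = 6) = -1 (attained at k = 1)
  C[2][1] = min over k of (A[2][0] + B[0][1] = 2 + 0 = 2, A[2][1] + B[1][1] = 2 + 7 = 9, A[2][2] + B[2][1] = 10 + 5 = 15) = 2 (attained at k = 0)
  C[2][2] = min over k of (A[2][0] + B[0][2] = 2 + -5 = -3, A[2][1] + B[1][2] = 2 + 7 = 9, A[2][2] + B[2][2] = 10 + 2 = 12) = -3 (attained at k = 0)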